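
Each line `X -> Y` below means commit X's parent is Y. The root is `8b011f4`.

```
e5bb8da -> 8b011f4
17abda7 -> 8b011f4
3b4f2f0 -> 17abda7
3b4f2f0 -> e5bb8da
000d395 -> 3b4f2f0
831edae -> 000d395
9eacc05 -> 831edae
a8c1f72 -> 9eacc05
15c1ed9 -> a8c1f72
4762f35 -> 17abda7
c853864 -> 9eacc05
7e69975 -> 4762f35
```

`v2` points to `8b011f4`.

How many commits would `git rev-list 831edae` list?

6

Walking parent pointers from 831edae: reachable set = {000d395, 17abda7, 3b4f2f0, 831edae, 8b011f4, e5bb8da}.
That is 6 commits.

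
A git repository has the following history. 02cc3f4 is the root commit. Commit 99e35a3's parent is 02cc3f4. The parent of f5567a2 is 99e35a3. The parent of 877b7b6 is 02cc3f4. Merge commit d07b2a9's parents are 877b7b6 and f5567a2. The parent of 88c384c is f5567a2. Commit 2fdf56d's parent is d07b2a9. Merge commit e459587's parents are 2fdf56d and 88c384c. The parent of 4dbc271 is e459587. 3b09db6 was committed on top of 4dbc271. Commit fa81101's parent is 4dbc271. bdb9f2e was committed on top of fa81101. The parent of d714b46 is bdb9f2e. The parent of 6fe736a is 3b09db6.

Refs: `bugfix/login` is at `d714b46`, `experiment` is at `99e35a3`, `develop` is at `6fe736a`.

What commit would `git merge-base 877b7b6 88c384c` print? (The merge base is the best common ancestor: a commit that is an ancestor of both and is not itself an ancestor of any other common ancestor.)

02cc3f4

Ancestors of 877b7b6: {02cc3f4, 877b7b6}.
Ancestors of 88c384c: {02cc3f4, 88c384c, 99e35a3, f5567a2}.
Common ancestors: {02cc3f4}.
The only common ancestor is 02cc3f4, so it is the merge base.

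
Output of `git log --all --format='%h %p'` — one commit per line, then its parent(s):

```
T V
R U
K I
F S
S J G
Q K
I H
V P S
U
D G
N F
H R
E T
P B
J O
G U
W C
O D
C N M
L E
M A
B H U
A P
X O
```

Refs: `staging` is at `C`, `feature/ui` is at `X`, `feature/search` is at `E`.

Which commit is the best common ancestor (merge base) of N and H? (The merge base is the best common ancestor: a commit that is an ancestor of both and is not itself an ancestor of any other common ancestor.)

Ancestors of N: {D, F, G, J, N, O, S, U}.
Ancestors of H: {H, R, U}.
Common ancestors: {U}.
The only common ancestor is U, so it is the merge base.

U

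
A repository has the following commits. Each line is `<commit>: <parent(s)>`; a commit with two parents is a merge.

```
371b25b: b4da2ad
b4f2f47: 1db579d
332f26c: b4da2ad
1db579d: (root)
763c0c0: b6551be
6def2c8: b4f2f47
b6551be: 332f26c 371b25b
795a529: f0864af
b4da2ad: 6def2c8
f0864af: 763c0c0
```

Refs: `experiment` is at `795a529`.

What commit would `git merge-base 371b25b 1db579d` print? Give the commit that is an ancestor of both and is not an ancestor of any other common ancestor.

Ancestors of 371b25b: {1db579d, 371b25b, 6def2c8, b4da2ad, b4f2f47}.
Ancestors of 1db579d: {1db579d}.
Common ancestors: {1db579d}.
The only common ancestor is 1db579d, so it is the merge base.

1db579d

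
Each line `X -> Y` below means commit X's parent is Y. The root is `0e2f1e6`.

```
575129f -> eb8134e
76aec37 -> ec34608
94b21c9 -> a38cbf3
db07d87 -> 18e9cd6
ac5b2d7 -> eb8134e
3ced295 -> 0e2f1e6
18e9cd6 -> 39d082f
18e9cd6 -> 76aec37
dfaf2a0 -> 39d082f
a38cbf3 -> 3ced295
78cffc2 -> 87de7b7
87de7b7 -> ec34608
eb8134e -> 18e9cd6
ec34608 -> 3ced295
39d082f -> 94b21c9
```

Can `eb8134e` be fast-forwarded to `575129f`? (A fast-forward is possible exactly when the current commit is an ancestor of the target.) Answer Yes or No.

A fast-forward from eb8134e to 575129f is possible iff eb8134e is an ancestor of 575129f.
Ancestors of 575129f: {0e2f1e6, 18e9cd6, 39d082f, 3ced295, 575129f, 76aec37, 94b21c9, a38cbf3, eb8134e, ec34608}.
eb8134e is among them, so fast-forward is possible.

Yes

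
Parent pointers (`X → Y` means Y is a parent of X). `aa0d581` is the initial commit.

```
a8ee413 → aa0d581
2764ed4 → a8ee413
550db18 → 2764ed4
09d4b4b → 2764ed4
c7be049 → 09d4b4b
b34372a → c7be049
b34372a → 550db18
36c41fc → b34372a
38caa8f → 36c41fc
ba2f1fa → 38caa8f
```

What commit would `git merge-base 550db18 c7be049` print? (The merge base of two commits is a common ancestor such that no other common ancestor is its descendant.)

2764ed4

Ancestors of 550db18: {2764ed4, 550db18, a8ee413, aa0d581}.
Ancestors of c7be049: {09d4b4b, 2764ed4, a8ee413, aa0d581, c7be049}.
Common ancestors: {2764ed4, a8ee413, aa0d581}.
Among these, 2764ed4 is not an ancestor of any other common ancestor — it is the merge base.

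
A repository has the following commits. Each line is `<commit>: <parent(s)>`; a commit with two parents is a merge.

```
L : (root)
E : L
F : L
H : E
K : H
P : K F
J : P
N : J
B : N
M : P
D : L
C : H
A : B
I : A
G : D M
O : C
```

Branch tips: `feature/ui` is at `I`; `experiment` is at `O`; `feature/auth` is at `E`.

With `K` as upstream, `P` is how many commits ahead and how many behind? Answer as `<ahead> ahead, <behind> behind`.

2 ahead, 0 behind

Reachable from P: {E, F, H, K, L, P}.
Reachable from K: {E, H, K, L}.
Only in P's history (ahead): {F, P} — 2.
Only in K's history (behind): {} — 0.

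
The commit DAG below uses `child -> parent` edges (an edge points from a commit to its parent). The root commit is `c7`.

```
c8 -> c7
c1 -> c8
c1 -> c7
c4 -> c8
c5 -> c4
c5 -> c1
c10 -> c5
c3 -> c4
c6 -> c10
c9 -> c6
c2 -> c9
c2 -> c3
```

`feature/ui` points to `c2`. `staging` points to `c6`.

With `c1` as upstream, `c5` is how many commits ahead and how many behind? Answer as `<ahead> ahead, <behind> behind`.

2 ahead, 0 behind

Reachable from c5: {c1, c4, c5, c7, c8}.
Reachable from c1: {c1, c7, c8}.
Only in c5's history (ahead): {c4, c5} — 2.
Only in c1's history (behind): {} — 0.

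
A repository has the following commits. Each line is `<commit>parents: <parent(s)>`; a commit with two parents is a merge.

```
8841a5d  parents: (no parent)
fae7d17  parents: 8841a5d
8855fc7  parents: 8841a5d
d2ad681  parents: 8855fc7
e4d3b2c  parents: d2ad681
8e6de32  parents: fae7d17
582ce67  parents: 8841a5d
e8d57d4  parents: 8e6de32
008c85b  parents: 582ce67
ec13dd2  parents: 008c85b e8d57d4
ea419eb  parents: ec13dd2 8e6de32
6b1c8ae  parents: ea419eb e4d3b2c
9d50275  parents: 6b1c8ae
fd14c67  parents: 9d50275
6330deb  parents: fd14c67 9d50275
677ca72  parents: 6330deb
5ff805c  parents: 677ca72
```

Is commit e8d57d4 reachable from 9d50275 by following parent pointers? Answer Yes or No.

Yes

Ancestors of 9d50275 (commits reachable by following parents): {008c85b, 582ce67, 6b1c8ae, 8841a5d, 8855fc7, 8e6de32, 9d50275, d2ad681, e4d3b2c, e8d57d4, ea419eb, ec13dd2, fae7d17}.
e8d57d4 is in that set, so it is an ancestor of 9d50275.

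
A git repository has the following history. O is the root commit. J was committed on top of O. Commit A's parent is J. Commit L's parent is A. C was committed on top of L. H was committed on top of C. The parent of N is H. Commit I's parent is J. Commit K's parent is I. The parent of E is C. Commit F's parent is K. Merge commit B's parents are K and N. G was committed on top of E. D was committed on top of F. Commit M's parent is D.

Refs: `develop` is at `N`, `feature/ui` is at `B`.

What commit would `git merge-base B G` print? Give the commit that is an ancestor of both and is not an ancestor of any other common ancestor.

Ancestors of B: {A, B, C, H, I, J, K, L, N, O}.
Ancestors of G: {A, C, E, G, J, L, O}.
Common ancestors: {A, C, J, L, O}.
Among these, C is not an ancestor of any other common ancestor — it is the merge base.

C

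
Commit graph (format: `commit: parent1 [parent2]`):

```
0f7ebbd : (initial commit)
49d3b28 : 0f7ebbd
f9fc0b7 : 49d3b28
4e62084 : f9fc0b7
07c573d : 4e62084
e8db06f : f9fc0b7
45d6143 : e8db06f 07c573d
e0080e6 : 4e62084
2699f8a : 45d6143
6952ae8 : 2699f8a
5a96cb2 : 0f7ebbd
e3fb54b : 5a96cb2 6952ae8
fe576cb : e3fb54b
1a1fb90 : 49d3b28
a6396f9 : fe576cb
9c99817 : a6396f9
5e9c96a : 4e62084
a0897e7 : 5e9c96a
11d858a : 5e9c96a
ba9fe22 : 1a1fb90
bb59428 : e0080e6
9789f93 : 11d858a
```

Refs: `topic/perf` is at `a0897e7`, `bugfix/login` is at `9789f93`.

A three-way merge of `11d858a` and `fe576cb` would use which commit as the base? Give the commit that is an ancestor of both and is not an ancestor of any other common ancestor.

4e62084

Ancestors of 11d858a: {0f7ebbd, 11d858a, 49d3b28, 4e62084, 5e9c96a, f9fc0b7}.
Ancestors of fe576cb: {07c573d, 0f7ebbd, 2699f8a, 45d6143, 49d3b28, 4e62084, 5a96cb2, 6952ae8, e3fb54b, e8db06f, f9fc0b7, fe576cb}.
Common ancestors: {0f7ebbd, 49d3b28, 4e62084, f9fc0b7}.
Among these, 4e62084 is not an ancestor of any other common ancestor — it is the merge base.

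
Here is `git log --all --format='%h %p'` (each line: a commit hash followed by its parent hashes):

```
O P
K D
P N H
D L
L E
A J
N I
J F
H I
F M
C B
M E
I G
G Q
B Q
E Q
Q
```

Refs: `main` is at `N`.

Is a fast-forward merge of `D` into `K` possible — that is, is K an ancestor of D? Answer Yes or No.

No

A fast-forward from K to D is possible iff K is an ancestor of D.
Ancestors of D: {D, E, L, Q}.
K is not among them, so fast-forward is not possible.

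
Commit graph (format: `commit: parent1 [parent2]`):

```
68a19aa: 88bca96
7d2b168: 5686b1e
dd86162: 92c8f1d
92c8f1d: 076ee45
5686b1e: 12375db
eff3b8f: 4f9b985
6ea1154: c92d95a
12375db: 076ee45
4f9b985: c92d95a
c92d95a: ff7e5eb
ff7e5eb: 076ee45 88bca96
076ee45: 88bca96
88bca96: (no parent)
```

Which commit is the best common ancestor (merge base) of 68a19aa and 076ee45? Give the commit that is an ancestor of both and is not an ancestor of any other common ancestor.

88bca96

Ancestors of 68a19aa: {68a19aa, 88bca96}.
Ancestors of 076ee45: {076ee45, 88bca96}.
Common ancestors: {88bca96}.
The only common ancestor is 88bca96, so it is the merge base.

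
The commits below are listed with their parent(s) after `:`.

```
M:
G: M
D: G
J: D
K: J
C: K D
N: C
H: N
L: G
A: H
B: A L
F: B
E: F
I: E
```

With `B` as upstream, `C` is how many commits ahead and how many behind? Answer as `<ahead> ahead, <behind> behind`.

0 ahead, 5 behind

Reachable from C: {C, D, G, J, K, M}.
Reachable from B: {A, B, C, D, G, H, J, K, L, M, N}.
Only in C's history (ahead): {} — 0.
Only in B's history (behind): {A, B, H, L, N} — 5.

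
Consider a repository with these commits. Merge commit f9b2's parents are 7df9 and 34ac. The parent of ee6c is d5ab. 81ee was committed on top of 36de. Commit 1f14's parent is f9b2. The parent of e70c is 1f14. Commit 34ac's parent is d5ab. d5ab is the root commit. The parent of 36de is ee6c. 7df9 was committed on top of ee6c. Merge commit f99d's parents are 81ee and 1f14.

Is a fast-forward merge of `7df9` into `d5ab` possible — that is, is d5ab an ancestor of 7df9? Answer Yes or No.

A fast-forward from d5ab to 7df9 is possible iff d5ab is an ancestor of 7df9.
Ancestors of 7df9: {7df9, d5ab, ee6c}.
d5ab is among them, so fast-forward is possible.

Yes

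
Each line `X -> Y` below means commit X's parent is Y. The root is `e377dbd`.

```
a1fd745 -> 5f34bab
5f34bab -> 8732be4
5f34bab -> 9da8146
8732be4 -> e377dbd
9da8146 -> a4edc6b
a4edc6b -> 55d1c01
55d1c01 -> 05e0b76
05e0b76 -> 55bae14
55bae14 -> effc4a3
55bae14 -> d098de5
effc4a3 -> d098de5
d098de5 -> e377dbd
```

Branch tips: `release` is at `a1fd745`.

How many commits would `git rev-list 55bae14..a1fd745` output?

7

Reachable from a1fd745: {05e0b76, 55bae14, 55d1c01, 5f34bab, 8732be4, 9da8146, a1fd745, a4edc6b, d098de5, e377dbd, effc4a3}.
Reachable from 55bae14: {55bae14, d098de5, e377dbd, effc4a3}.
In a1fd745's history but not 55bae14's: {05e0b76, 55d1c01, 5f34bab, 8732be4, 9da8146, a1fd745, a4edc6b} — 7 commits.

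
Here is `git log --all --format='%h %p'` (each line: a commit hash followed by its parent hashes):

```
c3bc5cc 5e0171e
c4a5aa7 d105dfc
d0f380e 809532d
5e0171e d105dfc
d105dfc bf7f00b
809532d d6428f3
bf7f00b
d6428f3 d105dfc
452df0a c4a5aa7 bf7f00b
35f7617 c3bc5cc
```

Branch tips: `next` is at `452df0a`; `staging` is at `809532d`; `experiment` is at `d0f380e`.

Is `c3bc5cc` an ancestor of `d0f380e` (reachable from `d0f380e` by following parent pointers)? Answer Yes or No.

No

Ancestors of d0f380e: {809532d, bf7f00b, d0f380e, d105dfc, d6428f3}.
c3bc5cc is not in that set, so it is not an ancestor of d0f380e.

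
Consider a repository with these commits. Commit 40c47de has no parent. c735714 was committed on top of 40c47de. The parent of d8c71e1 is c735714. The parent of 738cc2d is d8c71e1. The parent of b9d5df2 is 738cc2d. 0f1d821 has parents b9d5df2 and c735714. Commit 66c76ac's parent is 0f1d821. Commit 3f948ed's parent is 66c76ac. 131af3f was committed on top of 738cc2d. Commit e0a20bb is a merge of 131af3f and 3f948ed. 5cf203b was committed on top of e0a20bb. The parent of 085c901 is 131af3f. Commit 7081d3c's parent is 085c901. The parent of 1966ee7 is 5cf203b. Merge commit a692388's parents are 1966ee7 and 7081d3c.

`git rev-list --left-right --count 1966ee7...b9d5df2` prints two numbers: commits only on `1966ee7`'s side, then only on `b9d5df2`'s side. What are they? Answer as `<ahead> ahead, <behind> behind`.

7 ahead, 0 behind

Reachable from 1966ee7: {0f1d821, 131af3f, 1966ee7, 3f948ed, 40c47de, 5cf203b, 66c76ac, 738cc2d, b9d5df2, c735714, d8c71e1, e0a20bb}.
Reachable from b9d5df2: {40c47de, 738cc2d, b9d5df2, c735714, d8c71e1}.
Only in 1966ee7's history (ahead): {0f1d821, 131af3f, 1966ee7, 3f948ed, 5cf203b, 66c76ac, e0a20bb} — 7.
Only in b9d5df2's history (behind): {} — 0.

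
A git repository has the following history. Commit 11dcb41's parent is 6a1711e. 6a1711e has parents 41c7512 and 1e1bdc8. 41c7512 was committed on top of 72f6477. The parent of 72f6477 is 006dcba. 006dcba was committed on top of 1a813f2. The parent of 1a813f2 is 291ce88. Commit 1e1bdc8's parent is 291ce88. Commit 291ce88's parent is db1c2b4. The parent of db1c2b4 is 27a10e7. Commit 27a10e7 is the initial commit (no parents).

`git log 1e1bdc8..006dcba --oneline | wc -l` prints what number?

Reachable from 006dcba: {006dcba, 1a813f2, 27a10e7, 291ce88, db1c2b4}.
Reachable from 1e1bdc8: {1e1bdc8, 27a10e7, 291ce88, db1c2b4}.
In 006dcba's history but not 1e1bdc8's: {006dcba, 1a813f2} — 2 commits.

2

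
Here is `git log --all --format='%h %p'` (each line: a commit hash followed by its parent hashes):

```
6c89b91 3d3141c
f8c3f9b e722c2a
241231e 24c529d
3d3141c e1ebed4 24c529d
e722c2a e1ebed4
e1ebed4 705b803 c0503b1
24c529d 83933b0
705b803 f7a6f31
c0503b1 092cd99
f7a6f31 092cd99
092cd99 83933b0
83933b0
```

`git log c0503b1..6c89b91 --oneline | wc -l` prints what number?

Reachable from 6c89b91: {092cd99, 24c529d, 3d3141c, 6c89b91, 705b803, 83933b0, c0503b1, e1ebed4, f7a6f31}.
Reachable from c0503b1: {092cd99, 83933b0, c0503b1}.
In 6c89b91's history but not c0503b1's: {24c529d, 3d3141c, 6c89b91, 705b803, e1ebed4, f7a6f31} — 6 commits.

6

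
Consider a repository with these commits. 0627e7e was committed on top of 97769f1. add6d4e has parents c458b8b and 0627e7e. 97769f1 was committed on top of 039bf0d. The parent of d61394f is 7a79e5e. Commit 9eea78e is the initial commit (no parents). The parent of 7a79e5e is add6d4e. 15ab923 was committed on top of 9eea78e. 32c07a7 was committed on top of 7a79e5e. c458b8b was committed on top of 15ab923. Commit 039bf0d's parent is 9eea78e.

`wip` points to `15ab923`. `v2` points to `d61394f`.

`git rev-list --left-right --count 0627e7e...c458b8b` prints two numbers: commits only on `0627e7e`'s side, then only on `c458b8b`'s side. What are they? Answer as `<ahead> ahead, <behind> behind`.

3 ahead, 2 behind

Reachable from 0627e7e: {039bf0d, 0627e7e, 97769f1, 9eea78e}.
Reachable from c458b8b: {15ab923, 9eea78e, c458b8b}.
Only in 0627e7e's history (ahead): {039bf0d, 0627e7e, 97769f1} — 3.
Only in c458b8b's history (behind): {15ab923, c458b8b} — 2.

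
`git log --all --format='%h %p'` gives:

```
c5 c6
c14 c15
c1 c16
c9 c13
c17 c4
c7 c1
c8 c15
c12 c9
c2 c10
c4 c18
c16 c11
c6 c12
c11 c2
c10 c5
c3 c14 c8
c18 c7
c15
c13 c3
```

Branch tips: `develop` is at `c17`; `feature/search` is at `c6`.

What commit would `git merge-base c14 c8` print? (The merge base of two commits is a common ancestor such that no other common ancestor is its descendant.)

Ancestors of c14: {c14, c15}.
Ancestors of c8: {c15, c8}.
Common ancestors: {c15}.
The only common ancestor is c15, so it is the merge base.

c15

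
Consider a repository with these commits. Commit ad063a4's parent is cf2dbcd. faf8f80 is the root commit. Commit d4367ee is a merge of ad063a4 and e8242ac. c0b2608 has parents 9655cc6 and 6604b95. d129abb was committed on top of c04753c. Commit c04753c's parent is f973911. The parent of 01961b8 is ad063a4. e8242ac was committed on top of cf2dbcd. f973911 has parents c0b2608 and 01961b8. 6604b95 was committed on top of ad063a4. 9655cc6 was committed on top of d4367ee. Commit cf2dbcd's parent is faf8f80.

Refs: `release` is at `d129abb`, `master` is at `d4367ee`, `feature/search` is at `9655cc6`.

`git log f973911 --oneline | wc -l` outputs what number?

10

Walking parent pointers from f973911: reachable set = {01961b8, 6604b95, 9655cc6, ad063a4, c0b2608, cf2dbcd, d4367ee, e8242ac, f973911, faf8f80}.
That is 10 commits.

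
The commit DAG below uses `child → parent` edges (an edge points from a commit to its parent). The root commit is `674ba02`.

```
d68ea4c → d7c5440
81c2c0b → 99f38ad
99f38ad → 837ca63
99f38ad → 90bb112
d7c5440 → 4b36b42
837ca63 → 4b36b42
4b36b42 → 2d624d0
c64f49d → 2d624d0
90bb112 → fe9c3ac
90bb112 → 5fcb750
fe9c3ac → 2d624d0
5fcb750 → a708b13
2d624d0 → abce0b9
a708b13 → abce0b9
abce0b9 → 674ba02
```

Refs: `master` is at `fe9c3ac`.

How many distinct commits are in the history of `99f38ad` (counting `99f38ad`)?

10

Walking parent pointers from 99f38ad: reachable set = {2d624d0, 4b36b42, 5fcb750, 674ba02, 837ca63, 90bb112, 99f38ad, a708b13, abce0b9, fe9c3ac}.
That is 10 commits.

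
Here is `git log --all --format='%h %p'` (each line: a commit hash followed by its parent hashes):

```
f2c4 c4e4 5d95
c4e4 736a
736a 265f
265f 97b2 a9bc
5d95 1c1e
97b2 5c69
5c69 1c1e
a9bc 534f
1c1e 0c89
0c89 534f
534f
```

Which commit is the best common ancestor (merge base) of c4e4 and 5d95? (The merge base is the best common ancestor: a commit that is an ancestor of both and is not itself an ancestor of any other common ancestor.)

1c1e

Ancestors of c4e4: {0c89, 1c1e, 265f, 534f, 5c69, 736a, 97b2, a9bc, c4e4}.
Ancestors of 5d95: {0c89, 1c1e, 534f, 5d95}.
Common ancestors: {0c89, 1c1e, 534f}.
Among these, 1c1e is not an ancestor of any other common ancestor — it is the merge base.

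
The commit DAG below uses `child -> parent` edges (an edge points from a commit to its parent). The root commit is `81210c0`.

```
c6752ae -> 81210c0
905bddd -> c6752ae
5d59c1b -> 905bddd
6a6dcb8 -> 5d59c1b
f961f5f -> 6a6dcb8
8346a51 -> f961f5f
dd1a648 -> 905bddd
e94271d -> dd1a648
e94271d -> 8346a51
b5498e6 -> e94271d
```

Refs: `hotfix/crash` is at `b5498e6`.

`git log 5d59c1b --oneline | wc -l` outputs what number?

4

Walking parent pointers from 5d59c1b: reachable set = {5d59c1b, 81210c0, 905bddd, c6752ae}.
That is 4 commits.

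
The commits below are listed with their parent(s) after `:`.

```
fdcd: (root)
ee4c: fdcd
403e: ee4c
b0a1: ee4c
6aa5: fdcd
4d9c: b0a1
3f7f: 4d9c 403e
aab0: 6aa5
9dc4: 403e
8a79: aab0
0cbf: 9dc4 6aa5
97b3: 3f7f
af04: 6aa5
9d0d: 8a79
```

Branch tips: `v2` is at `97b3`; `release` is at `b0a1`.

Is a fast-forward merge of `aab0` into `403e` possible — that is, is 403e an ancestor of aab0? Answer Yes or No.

No

A fast-forward from 403e to aab0 is possible iff 403e is an ancestor of aab0.
Ancestors of aab0: {6aa5, aab0, fdcd}.
403e is not among them, so fast-forward is not possible.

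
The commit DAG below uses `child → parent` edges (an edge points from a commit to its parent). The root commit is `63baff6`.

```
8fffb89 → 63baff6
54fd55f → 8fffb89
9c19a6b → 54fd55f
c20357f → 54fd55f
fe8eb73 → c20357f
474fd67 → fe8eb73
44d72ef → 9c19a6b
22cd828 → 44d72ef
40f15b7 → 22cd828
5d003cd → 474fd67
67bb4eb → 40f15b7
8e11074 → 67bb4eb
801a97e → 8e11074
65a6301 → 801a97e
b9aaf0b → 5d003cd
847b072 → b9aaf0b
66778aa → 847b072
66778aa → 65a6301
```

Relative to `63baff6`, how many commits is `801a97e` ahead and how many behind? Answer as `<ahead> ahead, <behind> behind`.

Reachable from 801a97e: {22cd828, 40f15b7, 44d72ef, 54fd55f, 63baff6, 67bb4eb, 801a97e, 8e11074, 8fffb89, 9c19a6b}.
Reachable from 63baff6: {63baff6}.
Only in 801a97e's history (ahead): {22cd828, 40f15b7, 44d72ef, 54fd55f, 67bb4eb, 801a97e, 8e11074, 8fffb89, 9c19a6b} — 9.
Only in 63baff6's history (behind): {} — 0.

9 ahead, 0 behind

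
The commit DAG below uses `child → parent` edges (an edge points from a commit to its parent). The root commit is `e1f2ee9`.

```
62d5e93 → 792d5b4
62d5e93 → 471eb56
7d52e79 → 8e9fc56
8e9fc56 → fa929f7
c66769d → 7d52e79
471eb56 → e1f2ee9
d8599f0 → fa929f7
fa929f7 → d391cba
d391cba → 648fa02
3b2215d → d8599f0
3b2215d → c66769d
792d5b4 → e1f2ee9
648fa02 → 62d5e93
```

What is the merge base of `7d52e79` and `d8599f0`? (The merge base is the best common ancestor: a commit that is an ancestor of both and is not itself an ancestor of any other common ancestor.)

Ancestors of 7d52e79: {471eb56, 62d5e93, 648fa02, 792d5b4, 7d52e79, 8e9fc56, d391cba, e1f2ee9, fa929f7}.
Ancestors of d8599f0: {471eb56, 62d5e93, 648fa02, 792d5b4, d391cba, d8599f0, e1f2ee9, fa929f7}.
Common ancestors: {471eb56, 62d5e93, 648fa02, 792d5b4, d391cba, e1f2ee9, fa929f7}.
Among these, fa929f7 is not an ancestor of any other common ancestor — it is the merge base.

fa929f7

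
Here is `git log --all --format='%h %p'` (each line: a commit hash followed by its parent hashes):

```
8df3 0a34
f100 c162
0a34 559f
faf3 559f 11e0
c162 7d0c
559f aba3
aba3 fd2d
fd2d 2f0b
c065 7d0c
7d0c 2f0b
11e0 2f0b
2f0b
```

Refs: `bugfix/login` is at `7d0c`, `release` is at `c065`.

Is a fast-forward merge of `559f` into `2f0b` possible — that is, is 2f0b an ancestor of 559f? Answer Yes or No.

Yes

A fast-forward from 2f0b to 559f is possible iff 2f0b is an ancestor of 559f.
Ancestors of 559f: {2f0b, 559f, aba3, fd2d}.
2f0b is among them, so fast-forward is possible.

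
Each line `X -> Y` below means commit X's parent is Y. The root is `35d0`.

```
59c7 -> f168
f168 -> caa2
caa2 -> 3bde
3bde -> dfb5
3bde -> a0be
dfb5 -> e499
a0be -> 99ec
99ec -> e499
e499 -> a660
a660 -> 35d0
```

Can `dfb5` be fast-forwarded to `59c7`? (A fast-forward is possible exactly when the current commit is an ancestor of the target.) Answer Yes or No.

A fast-forward from dfb5 to 59c7 is possible iff dfb5 is an ancestor of 59c7.
Ancestors of 59c7: {35d0, 3bde, 59c7, 99ec, a0be, a660, caa2, dfb5, e499, f168}.
dfb5 is among them, so fast-forward is possible.

Yes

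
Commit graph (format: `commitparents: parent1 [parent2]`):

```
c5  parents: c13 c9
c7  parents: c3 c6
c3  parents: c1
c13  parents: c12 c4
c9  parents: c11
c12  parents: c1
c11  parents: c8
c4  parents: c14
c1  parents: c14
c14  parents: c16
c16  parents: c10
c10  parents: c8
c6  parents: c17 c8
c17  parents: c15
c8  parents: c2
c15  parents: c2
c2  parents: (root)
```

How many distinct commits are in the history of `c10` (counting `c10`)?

Walking parent pointers from c10: reachable set = {c10, c2, c8}.
That is 3 commits.

3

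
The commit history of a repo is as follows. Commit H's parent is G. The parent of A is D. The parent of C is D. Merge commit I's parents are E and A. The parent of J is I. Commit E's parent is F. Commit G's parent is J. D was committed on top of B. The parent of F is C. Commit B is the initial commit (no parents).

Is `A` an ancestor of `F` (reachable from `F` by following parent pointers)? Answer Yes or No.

No

Ancestors of F: {B, C, D, F}.
A is not in that set, so it is not an ancestor of F.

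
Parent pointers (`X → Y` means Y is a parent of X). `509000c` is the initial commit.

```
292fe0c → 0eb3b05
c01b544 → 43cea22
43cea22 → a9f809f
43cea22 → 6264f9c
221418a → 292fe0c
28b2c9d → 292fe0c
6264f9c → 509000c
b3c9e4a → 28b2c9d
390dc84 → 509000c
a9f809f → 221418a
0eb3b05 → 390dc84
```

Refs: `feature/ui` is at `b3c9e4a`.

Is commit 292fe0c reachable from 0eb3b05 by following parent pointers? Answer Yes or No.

Ancestors of 0eb3b05: {0eb3b05, 390dc84, 509000c}.
292fe0c is not in that set, so it is not an ancestor of 0eb3b05.

No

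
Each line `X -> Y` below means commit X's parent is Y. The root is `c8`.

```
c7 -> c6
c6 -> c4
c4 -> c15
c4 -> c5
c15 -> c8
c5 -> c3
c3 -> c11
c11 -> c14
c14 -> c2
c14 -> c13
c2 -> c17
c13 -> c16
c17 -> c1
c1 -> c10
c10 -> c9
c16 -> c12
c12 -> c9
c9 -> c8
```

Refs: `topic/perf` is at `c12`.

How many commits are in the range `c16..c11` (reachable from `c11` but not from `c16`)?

7

Reachable from c11: {c1, c10, c11, c12, c13, c14, c16, c17, c2, c8, c9}.
Reachable from c16: {c12, c16, c8, c9}.
In c11's history but not c16's: {c1, c10, c11, c13, c14, c17, c2} — 7 commits.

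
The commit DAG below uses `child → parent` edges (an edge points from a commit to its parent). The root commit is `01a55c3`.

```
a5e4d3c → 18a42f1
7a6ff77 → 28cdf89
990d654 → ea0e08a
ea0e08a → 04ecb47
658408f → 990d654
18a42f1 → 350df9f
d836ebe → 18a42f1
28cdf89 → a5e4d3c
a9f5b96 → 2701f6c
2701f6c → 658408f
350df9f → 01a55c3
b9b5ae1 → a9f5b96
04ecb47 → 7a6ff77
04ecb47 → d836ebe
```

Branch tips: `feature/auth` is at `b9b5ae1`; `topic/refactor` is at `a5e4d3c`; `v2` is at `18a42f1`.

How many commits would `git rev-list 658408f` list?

Walking parent pointers from 658408f: reachable set = {01a55c3, 04ecb47, 18a42f1, 28cdf89, 350df9f, 658408f, 7a6ff77, 990d654, a5e4d3c, d836ebe, ea0e08a}.
That is 11 commits.

11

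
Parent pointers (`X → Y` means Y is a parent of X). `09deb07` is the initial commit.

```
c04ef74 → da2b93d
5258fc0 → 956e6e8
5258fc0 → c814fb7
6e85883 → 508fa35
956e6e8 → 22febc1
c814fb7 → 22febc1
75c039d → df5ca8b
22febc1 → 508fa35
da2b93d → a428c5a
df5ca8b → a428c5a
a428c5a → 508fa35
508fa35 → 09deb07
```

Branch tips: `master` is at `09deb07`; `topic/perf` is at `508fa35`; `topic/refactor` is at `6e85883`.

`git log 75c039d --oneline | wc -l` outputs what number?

5

Walking parent pointers from 75c039d: reachable set = {09deb07, 508fa35, 75c039d, a428c5a, df5ca8b}.
That is 5 commits.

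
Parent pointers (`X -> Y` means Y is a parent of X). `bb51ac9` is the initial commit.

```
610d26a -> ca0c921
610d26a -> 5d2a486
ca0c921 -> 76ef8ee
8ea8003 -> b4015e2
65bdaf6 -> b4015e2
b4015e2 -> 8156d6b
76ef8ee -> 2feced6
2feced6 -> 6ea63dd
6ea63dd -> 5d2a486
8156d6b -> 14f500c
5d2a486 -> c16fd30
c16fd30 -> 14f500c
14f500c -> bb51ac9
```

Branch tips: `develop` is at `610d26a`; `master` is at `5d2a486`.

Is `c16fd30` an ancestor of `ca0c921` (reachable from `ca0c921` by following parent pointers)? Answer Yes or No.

Ancestors of ca0c921 (commits reachable by following parents): {14f500c, 2feced6, 5d2a486, 6ea63dd, 76ef8ee, bb51ac9, c16fd30, ca0c921}.
c16fd30 is in that set, so it is an ancestor of ca0c921.

Yes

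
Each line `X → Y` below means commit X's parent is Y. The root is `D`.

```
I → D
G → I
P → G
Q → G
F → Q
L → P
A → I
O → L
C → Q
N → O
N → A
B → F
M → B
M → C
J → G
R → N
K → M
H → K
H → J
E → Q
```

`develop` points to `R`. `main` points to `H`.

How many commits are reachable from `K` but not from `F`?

4

Reachable from K: {B, C, D, F, G, I, K, M, Q}.
Reachable from F: {D, F, G, I, Q}.
In K's history but not F's: {B, C, K, M} — 4 commits.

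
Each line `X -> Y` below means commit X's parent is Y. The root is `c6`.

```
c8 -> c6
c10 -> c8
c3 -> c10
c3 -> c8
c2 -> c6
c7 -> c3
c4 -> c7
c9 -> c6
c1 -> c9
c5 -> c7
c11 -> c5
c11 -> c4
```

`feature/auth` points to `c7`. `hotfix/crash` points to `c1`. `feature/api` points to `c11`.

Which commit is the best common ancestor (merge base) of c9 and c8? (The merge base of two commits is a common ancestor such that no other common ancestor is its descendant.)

c6

Ancestors of c9: {c6, c9}.
Ancestors of c8: {c6, c8}.
Common ancestors: {c6}.
The only common ancestor is c6, so it is the merge base.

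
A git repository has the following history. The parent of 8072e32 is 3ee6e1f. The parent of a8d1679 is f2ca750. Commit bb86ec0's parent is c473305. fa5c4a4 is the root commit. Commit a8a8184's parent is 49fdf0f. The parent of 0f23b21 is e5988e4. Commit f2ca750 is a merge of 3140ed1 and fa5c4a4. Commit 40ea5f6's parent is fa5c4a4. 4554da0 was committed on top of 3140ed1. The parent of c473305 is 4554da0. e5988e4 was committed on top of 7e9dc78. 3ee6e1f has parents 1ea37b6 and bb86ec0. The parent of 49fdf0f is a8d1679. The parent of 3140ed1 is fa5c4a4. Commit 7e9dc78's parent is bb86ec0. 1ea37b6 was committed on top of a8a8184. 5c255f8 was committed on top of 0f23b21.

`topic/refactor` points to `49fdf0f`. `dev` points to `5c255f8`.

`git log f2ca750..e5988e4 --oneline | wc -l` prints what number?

Reachable from e5988e4: {3140ed1, 4554da0, 7e9dc78, bb86ec0, c473305, e5988e4, fa5c4a4}.
Reachable from f2ca750: {3140ed1, f2ca750, fa5c4a4}.
In e5988e4's history but not f2ca750's: {4554da0, 7e9dc78, bb86ec0, c473305, e5988e4} — 5 commits.

5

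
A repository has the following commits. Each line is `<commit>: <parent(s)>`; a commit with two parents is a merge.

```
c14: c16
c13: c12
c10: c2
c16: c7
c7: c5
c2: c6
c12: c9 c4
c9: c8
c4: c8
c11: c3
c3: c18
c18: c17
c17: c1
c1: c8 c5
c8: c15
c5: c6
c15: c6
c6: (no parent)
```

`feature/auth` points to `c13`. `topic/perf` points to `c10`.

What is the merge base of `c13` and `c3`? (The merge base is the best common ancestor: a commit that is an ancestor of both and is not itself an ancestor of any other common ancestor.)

Ancestors of c13: {c12, c13, c15, c4, c6, c8, c9}.
Ancestors of c3: {c1, c15, c17, c18, c3, c5, c6, c8}.
Common ancestors: {c15, c6, c8}.
Among these, c8 is not an ancestor of any other common ancestor — it is the merge base.

c8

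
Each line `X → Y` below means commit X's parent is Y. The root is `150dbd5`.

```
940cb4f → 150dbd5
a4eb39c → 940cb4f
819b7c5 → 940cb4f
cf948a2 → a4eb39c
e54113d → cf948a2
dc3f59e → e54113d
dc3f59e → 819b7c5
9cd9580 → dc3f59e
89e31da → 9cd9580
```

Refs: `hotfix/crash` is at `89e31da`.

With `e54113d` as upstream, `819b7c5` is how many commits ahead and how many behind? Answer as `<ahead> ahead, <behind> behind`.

1 ahead, 3 behind

Reachable from 819b7c5: {150dbd5, 819b7c5, 940cb4f}.
Reachable from e54113d: {150dbd5, 940cb4f, a4eb39c, cf948a2, e54113d}.
Only in 819b7c5's history (ahead): {819b7c5} — 1.
Only in e54113d's history (behind): {a4eb39c, cf948a2, e54113d} — 3.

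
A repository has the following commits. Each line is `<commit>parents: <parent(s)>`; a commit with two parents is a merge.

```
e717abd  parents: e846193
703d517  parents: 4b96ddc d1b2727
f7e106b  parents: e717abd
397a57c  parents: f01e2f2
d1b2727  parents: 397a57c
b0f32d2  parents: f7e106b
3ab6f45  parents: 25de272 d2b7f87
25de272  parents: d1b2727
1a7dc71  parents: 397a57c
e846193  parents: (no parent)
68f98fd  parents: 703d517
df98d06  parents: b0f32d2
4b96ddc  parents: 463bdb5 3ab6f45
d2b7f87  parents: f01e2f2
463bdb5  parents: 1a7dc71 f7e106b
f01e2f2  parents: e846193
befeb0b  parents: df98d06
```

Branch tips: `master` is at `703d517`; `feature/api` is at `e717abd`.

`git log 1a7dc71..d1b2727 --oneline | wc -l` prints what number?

1

Reachable from d1b2727: {397a57c, d1b2727, e846193, f01e2f2}.
Reachable from 1a7dc71: {1a7dc71, 397a57c, e846193, f01e2f2}.
In d1b2727's history but not 1a7dc71's: {d1b2727} — 1 commit.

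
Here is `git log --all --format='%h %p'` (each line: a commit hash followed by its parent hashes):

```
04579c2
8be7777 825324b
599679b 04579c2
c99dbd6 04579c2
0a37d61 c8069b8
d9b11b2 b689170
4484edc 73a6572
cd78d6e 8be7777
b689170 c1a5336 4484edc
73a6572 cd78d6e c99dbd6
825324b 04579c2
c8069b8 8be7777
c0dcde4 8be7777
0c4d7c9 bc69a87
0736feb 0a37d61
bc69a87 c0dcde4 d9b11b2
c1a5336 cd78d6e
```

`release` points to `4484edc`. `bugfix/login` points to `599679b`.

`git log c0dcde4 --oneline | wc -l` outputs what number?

Walking parent pointers from c0dcde4: reachable set = {04579c2, 825324b, 8be7777, c0dcde4}.
That is 4 commits.

4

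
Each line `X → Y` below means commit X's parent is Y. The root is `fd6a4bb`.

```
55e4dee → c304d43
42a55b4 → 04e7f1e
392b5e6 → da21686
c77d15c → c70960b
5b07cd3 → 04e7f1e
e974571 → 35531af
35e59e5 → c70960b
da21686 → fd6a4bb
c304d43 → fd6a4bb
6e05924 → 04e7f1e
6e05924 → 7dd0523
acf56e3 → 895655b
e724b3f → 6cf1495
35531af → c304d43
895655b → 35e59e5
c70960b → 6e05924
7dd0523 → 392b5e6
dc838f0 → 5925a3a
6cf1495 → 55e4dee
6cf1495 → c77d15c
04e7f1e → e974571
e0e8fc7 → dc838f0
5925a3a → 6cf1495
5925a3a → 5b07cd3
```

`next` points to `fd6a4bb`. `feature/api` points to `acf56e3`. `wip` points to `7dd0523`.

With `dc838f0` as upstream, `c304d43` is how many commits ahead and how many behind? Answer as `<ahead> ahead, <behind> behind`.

0 ahead, 14 behind

Reachable from c304d43: {c304d43, fd6a4bb}.
Reachable from dc838f0: {04e7f1e, 35531af, 392b5e6, 55e4dee, 5925a3a, 5b07cd3, 6cf1495, 6e05924, 7dd0523, c304d43, c70960b, c77d15c, da21686, dc838f0, e974571, fd6a4bb}.
Only in c304d43's history (ahead): {} — 0.
Only in dc838f0's history (behind): {04e7f1e, 35531af, 392b5e6, 55e4dee, 5925a3a, 5b07cd3, 6cf1495, 6e05924, 7dd0523, c70960b, c77d15c, da21686, dc838f0, e974571} — 14.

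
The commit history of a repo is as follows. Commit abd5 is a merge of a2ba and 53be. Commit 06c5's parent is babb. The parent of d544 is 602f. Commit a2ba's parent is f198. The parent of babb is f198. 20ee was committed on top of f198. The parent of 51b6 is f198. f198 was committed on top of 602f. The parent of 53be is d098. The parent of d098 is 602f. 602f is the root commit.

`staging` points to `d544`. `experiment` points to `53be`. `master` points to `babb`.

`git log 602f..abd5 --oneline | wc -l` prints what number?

5

Reachable from abd5: {53be, 602f, a2ba, abd5, d098, f198}.
Reachable from 602f: {602f}.
In abd5's history but not 602f's: {53be, a2ba, abd5, d098, f198} — 5 commits.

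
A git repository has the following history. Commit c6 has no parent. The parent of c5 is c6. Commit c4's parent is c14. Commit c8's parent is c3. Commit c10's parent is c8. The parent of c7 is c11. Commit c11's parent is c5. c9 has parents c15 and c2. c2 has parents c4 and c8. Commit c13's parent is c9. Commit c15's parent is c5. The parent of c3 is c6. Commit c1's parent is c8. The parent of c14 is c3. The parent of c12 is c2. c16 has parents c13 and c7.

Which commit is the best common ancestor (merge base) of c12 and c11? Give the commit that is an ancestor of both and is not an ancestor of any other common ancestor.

Ancestors of c12: {c12, c14, c2, c3, c4, c6, c8}.
Ancestors of c11: {c11, c5, c6}.
Common ancestors: {c6}.
The only common ancestor is c6, so it is the merge base.

c6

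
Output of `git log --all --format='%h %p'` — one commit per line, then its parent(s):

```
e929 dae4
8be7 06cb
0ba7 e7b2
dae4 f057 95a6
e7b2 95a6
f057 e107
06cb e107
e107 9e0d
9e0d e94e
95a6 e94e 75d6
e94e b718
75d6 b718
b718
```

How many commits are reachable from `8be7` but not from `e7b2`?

Reachable from 8be7: {06cb, 8be7, 9e0d, b718, e107, e94e}.
Reachable from e7b2: {75d6, 95a6, b718, e7b2, e94e}.
In 8be7's history but not e7b2's: {06cb, 8be7, 9e0d, e107} — 4 commits.

4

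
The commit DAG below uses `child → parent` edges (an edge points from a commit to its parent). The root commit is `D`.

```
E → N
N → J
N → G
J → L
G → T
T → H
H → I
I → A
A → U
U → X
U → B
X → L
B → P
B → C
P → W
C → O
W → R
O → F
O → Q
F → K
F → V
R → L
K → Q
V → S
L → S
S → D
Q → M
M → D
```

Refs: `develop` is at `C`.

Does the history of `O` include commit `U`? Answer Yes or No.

No

Ancestors of O: {D, F, K, M, O, Q, S, V}.
U is not in that set, so it is not an ancestor of O.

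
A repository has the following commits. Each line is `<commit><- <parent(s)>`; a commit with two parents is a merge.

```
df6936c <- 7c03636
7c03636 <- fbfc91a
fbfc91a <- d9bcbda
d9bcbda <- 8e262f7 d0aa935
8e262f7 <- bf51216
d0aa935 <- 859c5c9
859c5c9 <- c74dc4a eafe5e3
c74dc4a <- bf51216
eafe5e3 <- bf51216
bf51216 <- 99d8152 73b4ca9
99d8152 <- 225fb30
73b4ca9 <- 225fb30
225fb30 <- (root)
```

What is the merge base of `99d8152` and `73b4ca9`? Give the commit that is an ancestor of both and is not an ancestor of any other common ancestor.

225fb30

Ancestors of 99d8152: {225fb30, 99d8152}.
Ancestors of 73b4ca9: {225fb30, 73b4ca9}.
Common ancestors: {225fb30}.
The only common ancestor is 225fb30, so it is the merge base.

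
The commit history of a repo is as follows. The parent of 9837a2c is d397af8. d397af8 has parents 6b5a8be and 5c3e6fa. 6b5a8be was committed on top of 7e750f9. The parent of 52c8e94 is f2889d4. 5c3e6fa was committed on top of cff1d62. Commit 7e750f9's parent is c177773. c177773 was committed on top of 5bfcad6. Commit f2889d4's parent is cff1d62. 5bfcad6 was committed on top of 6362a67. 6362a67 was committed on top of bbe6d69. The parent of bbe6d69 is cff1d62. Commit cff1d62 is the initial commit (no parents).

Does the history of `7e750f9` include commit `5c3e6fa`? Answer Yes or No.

Ancestors of 7e750f9: {5bfcad6, 6362a67, 7e750f9, bbe6d69, c177773, cff1d62}.
5c3e6fa is not in that set, so it is not an ancestor of 7e750f9.

No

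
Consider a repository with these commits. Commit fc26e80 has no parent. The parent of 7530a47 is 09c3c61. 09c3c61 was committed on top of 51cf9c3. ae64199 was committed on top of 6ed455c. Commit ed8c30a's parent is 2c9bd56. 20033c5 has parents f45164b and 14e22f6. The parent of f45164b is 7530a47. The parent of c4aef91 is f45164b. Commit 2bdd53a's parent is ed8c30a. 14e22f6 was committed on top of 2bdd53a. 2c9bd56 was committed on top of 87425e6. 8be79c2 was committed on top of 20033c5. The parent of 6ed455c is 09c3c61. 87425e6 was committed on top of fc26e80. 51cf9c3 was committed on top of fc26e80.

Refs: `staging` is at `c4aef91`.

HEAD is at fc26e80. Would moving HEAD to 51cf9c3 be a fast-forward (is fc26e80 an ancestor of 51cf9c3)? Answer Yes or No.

Yes

A fast-forward from fc26e80 to 51cf9c3 is possible iff fc26e80 is an ancestor of 51cf9c3.
Ancestors of 51cf9c3: {51cf9c3, fc26e80}.
fc26e80 is among them, so fast-forward is possible.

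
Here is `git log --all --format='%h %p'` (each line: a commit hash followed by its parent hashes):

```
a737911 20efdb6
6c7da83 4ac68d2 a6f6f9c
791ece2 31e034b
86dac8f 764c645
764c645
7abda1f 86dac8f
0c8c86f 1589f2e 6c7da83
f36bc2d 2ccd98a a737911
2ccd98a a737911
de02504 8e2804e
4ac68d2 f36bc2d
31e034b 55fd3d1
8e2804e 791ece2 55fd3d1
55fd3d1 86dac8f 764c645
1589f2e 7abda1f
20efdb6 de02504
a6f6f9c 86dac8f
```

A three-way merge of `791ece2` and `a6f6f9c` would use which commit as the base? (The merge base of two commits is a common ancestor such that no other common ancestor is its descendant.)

Ancestors of 791ece2: {31e034b, 55fd3d1, 764c645, 791ece2, 86dac8f}.
Ancestors of a6f6f9c: {764c645, 86dac8f, a6f6f9c}.
Common ancestors: {764c645, 86dac8f}.
Among these, 86dac8f is not an ancestor of any other common ancestor — it is the merge base.

86dac8f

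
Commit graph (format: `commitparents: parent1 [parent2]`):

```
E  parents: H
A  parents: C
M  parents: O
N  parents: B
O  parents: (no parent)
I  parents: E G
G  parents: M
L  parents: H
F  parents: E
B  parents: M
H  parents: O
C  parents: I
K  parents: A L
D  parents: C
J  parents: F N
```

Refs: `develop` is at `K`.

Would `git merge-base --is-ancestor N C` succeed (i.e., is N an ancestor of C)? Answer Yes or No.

Ancestors of C: {C, E, G, H, I, M, O}.
N is not in that set, so it is not an ancestor of C.

No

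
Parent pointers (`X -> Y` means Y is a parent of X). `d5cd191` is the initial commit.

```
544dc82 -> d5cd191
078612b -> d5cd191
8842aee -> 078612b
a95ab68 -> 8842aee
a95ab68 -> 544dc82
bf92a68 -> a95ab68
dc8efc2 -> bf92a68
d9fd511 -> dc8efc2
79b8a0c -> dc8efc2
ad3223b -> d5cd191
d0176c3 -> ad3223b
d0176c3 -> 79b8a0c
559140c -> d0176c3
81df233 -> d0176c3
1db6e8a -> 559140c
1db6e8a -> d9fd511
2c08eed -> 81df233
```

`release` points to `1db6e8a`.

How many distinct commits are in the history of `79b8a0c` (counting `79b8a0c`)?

8

Walking parent pointers from 79b8a0c: reachable set = {078612b, 544dc82, 79b8a0c, 8842aee, a95ab68, bf92a68, d5cd191, dc8efc2}.
That is 8 commits.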